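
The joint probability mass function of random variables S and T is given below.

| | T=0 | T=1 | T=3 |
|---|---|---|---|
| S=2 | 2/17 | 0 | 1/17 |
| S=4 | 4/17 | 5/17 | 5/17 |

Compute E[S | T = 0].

P(T = 0) = 6/17.
Σ S·P over the event = 2·(2/17) + 4·(4/17) = 20/17.
E[S | T = 0] = (20/17) / (6/17) = 10/3.

10/3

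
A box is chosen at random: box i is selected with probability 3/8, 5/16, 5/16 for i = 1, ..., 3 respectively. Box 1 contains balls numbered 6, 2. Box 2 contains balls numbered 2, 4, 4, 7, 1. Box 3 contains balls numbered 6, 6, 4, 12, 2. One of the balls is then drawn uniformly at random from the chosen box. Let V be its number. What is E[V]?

9/2

E[V | box 1] = (6+2)/2 = 4.
E[V | box 2] = (2+4+4+7+1)/5 = 18/5.
E[V | box 3] = (6+6+4+12+2)/5 = 6.
By the law of total expectation,
E[V] = (3/8)·(4) + (5/16)·(18/5) + (5/16)·(6) = 9/2.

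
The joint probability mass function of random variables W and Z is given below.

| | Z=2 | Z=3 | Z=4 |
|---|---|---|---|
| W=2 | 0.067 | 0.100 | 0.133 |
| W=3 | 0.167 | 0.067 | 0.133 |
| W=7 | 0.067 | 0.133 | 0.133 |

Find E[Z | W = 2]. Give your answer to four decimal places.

P(W = 2) = 0.300.
Σ Z·P over the event = 2·(0.067) + 3·(0.100) + 4·(0.133) = 0.966.
E[Z | W = 2] = (0.966) / (0.300) = 3.2200.

3.2200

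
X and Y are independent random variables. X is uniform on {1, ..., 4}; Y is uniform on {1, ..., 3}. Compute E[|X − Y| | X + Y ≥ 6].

1

Outcomes with X + Y ≥ 6: (3,3), (4,2), (4,3), each with probability 1/12.
E[|X − Y| | X + Y ≥ 6] = (0 + 2 + 1) / 3 = 1.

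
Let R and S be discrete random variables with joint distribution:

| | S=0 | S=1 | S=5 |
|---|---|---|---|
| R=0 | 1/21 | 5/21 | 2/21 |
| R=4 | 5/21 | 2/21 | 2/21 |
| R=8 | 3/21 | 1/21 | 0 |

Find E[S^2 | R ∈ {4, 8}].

P(R ∈ {4, 8}) = 13/21.
Σ S^2·P over the event = 0·(5/21) + 1·(2/21) + 25·(2/21) + 0·(3/21) + 1·(1/21) = 53/21.
E[S^2 | R ∈ {4, 8}] = (53/21) / (13/21) = 53/13.

53/13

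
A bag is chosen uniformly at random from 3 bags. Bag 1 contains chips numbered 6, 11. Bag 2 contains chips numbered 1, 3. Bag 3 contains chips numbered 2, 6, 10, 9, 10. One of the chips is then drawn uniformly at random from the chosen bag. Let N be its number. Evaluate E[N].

179/30

E[N | bag 1] = (6+11)/2 = 17/2.
E[N | bag 2] = (1+3)/2 = 2.
E[N | bag 3] = (2+6+10+9+10)/5 = 37/5.
By the law of total expectation,
E[N] = (1/3)·(17/2) + (1/3)·(2) + (1/3)·(37/5) = 179/30.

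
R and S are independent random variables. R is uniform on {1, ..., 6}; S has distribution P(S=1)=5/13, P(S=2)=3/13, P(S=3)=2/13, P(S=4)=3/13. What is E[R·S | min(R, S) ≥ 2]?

P(min(R, S) ≥ 2) = 20/39.
Summing RS·P(x,y) over outcomes with min(R, S) ≥ 2 gives 80/13.
E[R·S | min(R, S) ≥ 2] = (80/13) / (20/39) = 12.

12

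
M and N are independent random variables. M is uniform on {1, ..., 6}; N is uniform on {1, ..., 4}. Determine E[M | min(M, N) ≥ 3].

9/2

Outcomes with min(M, N) ≥ 3: (3,3), (3,4), (4,3), (4,4), (5,3), (5,4), (6,3), (6,4), each with probability 1/24.
E[M | min(M, N) ≥ 3] = (3 + 3 + 4 + 4 + 5 + 5 + 6 + 6) / 8 = 9/2.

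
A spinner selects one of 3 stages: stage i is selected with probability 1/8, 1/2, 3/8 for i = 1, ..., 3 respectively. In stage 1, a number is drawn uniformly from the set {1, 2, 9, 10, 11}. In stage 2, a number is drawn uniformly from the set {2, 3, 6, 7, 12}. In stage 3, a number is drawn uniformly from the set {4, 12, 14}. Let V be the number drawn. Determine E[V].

E[V | stage 1] = (1+2+9+10+11)/5 = 33/5.
E[V | stage 2] = (2+3+6+7+12)/5 = 6.
E[V | stage 3] = (4+12+14)/3 = 10.
E[V] = (1/8)·(33/5) + (1/2)·(6) + (3/8)·(10) = 303/40.

303/40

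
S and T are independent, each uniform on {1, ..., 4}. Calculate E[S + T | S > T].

P(S > T) = 3/8.
Summing (S+T)·P(x,y) over outcomes with S > T gives 15/8.
E[S + T | S > T] = (15/8) / (3/8) = 5.

5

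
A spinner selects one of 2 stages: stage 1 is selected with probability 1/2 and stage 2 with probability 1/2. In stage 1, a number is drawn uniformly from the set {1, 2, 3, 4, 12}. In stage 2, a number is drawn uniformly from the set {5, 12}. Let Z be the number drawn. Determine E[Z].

E[Z | stage 1] = (1+2+3+4+12)/5 = 22/5.
E[Z | stage 2] = (5+12)/2 = 17/2.
E[Z] = (1/2)·(22/5) + (1/2)·(17/2) = 129/20.

129/20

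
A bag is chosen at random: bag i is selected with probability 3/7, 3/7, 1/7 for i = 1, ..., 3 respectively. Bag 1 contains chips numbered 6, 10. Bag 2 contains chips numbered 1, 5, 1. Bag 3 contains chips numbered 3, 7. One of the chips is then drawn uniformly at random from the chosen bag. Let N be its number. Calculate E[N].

36/7

E[N | bag 1] = (6+10)/2 = 8.
E[N | bag 2] = (1+5+1)/3 = 7/3.
E[N | bag 3] = (3+7)/2 = 5.
By the law of total expectation,
E[N] = (3/7)·(8) + (3/7)·(7/3) + (1/7)·(5) = 36/7.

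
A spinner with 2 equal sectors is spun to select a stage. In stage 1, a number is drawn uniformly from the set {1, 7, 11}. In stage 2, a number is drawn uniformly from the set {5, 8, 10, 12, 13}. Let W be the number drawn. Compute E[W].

E[W | stage 1] = (1+7+11)/3 = 19/3.
E[W | stage 2] = (5+8+10+12+13)/5 = 48/5.
By the law of total expectation,
E[W] = (1/2)·(19/3) + (1/2)·(48/5) = 239/30.

239/30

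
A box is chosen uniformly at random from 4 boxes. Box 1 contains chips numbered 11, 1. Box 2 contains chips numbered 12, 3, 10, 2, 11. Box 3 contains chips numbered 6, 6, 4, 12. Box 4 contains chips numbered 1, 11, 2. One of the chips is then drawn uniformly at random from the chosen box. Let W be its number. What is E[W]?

379/60

E[W | box 1] = (11+1)/2 = 6.
E[W | box 2] = (12+3+10+2+11)/5 = 38/5.
E[W | box 3] = (6+6+4+12)/4 = 7.
E[W | box 4] = (1+11+2)/3 = 14/3.
E[W] = (1/4)·(6) + (1/4)·(38/5) + (1/4)·(7) + (1/4)·(14/3) = 379/60.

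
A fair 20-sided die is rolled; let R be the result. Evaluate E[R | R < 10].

5

Given R < 10, R is equally likely to be any of {1, 2, 3, 4, 5, 6, 7, 8, 9}.
E[R | R < 10] = (1 + 2 + 3 + 4 + 5 + 6 + 7 + 8 + 9) / 9 = 5.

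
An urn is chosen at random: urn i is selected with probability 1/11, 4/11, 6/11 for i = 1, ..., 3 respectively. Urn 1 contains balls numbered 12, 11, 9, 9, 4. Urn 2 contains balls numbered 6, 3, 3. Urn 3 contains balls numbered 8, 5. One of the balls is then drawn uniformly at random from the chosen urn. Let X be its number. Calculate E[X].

E[X | urn 1] = (12+11+9+9+4)/5 = 9.
E[X | urn 2] = (6+3+3)/3 = 4.
E[X | urn 3] = (8+5)/2 = 13/2.
E[X] = (1/11)·(9) + (4/11)·(4) + (6/11)·(13/2) = 64/11.

64/11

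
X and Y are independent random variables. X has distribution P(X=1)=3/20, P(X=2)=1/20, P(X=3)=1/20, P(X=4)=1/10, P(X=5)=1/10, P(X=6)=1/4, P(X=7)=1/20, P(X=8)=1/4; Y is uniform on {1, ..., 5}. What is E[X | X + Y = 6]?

26/9

P(X + Y = 6) = 9/100.
Summing X·P(x,y) over outcomes with X + Y = 6 gives 13/50.
E[X | X + Y = 6] = (13/50) / (9/100) = 26/9.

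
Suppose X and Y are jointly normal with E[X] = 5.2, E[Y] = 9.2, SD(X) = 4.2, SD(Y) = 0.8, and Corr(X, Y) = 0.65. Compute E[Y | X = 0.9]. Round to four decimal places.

8.6676

E[Y | X=x] = μ_Y + ρ(σ_Y/σ_X)(x − μ_X) for jointly normal variables.
E[Y | X=0.9] = 9.2 + (0.65)·(0.8/4.2)·(0.9 − (5.2)) = 9.2 + (0.12381)·(-4.3) = 8.6676.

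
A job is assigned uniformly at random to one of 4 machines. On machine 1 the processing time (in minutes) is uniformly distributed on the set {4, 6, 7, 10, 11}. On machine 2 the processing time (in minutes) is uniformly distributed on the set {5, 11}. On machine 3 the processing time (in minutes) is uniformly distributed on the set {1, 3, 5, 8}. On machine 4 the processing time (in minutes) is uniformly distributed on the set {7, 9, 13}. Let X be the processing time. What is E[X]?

E[X | machine 1] = (4+6+7+10+11)/5 = 38/5.
E[X | machine 2] = (5+11)/2 = 8.
E[X | machine 3] = (1+3+5+8)/4 = 17/4.
E[X | machine 4] = (7+9+13)/3 = 29/3.
E[X] = (1/4)·(38/5) + (1/4)·(8) + (1/4)·(17/4) + (1/4)·(29/3) = 1771/240.

1771/240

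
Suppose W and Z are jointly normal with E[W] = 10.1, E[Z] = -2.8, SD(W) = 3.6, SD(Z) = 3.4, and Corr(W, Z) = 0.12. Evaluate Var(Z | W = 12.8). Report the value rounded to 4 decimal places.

11.3935

For a bivariate normal, Var(Z | W=x) = σ_Z²(1 − ρ²).
Var(Z | W=12.8) = (3.4)²·(1 − (0.12)²) = 11.56·0.9856 = 11.3935.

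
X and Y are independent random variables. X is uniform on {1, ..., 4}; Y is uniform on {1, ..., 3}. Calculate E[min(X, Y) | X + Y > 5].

8/3

Outcomes with X + Y > 5: (3,3), (4,2), (4,3), each with probability 1/12.
E[min(X, Y) | X + Y > 5] = (3 + 2 + 3) / 3 = 8/3.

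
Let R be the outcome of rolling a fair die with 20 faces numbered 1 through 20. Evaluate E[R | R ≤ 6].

Given R ≤ 6, R is equally likely to be any of {1, 2, 3, 4, 5, 6}.
E[R | R ≤ 6] = (1 + 2 + 3 + 4 + 5 + 6) / 6 = 7/2.

7/2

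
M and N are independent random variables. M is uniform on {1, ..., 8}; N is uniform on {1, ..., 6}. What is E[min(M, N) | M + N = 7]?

2

Outcomes with M + N = 7: (1,6), (2,5), (3,4), (4,3), (5,2), (6,1), each with probability 1/48.
E[min(M, N) | M + N = 7] = (1 + 2 + 3 + 3 + 2 + 1) / 6 = 2.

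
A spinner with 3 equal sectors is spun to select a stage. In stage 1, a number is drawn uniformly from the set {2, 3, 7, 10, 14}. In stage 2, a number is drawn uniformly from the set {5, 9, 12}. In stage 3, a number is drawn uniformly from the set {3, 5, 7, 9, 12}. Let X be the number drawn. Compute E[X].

E[X | stage 1] = (2+3+7+10+14)/5 = 36/5.
E[X | stage 2] = (5+9+12)/3 = 26/3.
E[X | stage 3] = (3+5+7+9+12)/5 = 36/5.
By the law of total expectation,
E[X] = (1/3)·(36/5) + (1/3)·(26/3) + (1/3)·(36/5) = 346/45.

346/45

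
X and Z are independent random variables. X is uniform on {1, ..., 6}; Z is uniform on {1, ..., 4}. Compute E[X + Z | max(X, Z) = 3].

Outcomes with max(X, Z) = 3: (1,3), (2,3), (3,1), (3,2), (3,3), each with probability 1/24.
E[X + Z | max(X, Z) = 3] = (4 + 5 + 4 + 5 + 6) / 5 = 24/5.

24/5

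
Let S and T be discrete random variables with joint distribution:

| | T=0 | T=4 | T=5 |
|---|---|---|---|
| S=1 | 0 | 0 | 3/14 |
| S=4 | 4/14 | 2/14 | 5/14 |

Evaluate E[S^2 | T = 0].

P(T = 0) = 2/7.
Σ S^2·P over the event = 16·(4/14) = 32/7.
E[S^2 | T = 0] = (32/7) / (2/7) = 16.

16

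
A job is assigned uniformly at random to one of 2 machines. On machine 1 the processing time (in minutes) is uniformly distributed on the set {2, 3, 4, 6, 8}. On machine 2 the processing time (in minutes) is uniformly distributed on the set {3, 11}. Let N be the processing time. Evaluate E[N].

E[N | machine 1] = (2+3+4+6+8)/5 = 23/5.
E[N | machine 2] = (3+11)/2 = 7.
By the law of total expectation,
E[N] = (1/2)·(23/5) + (1/2)·(7) = 29/5.

29/5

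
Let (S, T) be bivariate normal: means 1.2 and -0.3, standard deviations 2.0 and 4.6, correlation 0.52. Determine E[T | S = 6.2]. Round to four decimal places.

E[T | S=x] = μ_T + ρ(σ_T/σ_S)(x − μ_S) for jointly normal variables.
E[T | S=6.2] = -0.3 + (0.52)·(4.6/2.0)·(6.2 − (1.2)) = -0.3 + (1.196)·(5) = 5.6800.

5.6800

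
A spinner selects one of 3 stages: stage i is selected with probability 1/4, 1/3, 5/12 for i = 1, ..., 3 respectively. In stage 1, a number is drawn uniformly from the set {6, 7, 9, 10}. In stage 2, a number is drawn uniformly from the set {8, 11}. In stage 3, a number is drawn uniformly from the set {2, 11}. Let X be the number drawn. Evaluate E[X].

63/8

E[X | stage 1] = (6+7+9+10)/4 = 8.
E[X | stage 2] = (8+11)/2 = 19/2.
E[X | stage 3] = (2+11)/2 = 13/2.
By the law of total expectation,
E[X] = (1/4)·(8) + (1/3)·(19/2) + (5/12)·(13/2) = 63/8.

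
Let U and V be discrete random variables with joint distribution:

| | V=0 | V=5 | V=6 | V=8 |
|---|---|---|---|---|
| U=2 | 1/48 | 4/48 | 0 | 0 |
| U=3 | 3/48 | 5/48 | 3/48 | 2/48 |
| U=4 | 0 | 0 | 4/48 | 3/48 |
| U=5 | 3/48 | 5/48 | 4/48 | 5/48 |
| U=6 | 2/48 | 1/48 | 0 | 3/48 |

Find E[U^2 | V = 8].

P(V = 8) = 13/48.
Σ U^2·P over the event = 9·(2/48) + 16·(3/48) + 25·(5/48) + 36·(3/48) = 299/48.
E[U^2 | V = 8] = (299/48) / (13/48) = 23.

23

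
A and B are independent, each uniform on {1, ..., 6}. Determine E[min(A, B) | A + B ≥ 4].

8/3

P(A + B ≥ 4) = 11/12.
Summing min(A,B)·P(x,y) over outcomes with A + B ≥ 4 gives 22/9.
E[min(A, B) | A + B ≥ 4] = (22/9) / (11/12) = 8/3.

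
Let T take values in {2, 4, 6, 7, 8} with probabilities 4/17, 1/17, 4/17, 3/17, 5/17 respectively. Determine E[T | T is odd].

7

P(T is odd) = 3/17.
Σ over the event: 7·3/17 = 21/17.
E[T | T is odd] = (21/17) / (3/17) = 7.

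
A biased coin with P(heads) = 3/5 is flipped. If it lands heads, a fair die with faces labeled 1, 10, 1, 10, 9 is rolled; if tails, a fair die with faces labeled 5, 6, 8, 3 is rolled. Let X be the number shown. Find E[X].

148/25

E[X | heads] = (1+10+1+10+9)/5 = 31/5.
E[X | tails] = (5+6+8+3)/4 = 11/2.
By the law of total expectation,
E[X] = (3/5)·(31/5) + (2/5)·(11/2) = 148/25.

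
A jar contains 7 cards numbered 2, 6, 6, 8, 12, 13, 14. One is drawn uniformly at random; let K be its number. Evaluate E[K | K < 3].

2

P(K < 3) = 1/7.
Σ over the event: 2·1/7 = 2/7.
E[K | K < 3] = (2/7) / (1/7) = 2.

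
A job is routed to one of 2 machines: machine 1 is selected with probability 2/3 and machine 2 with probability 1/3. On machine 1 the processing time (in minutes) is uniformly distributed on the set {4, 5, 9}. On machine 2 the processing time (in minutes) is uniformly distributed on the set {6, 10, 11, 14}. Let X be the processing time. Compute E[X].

89/12

E[X | machine 1] = (4+5+9)/3 = 6.
E[X | machine 2] = (6+10+11+14)/4 = 41/4.
E[X] = (2/3)·(6) + (1/3)·(41/4) = 89/12.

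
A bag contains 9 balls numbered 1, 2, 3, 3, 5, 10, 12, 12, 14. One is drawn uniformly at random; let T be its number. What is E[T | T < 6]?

P(T < 6) = 5/9.
Σ over the event: 1·1/9 + 2·1/9 + 3·2/9 + 5·1/9 = 14/9.
E[T | T < 6] = (14/9) / (5/9) = 14/5.

14/5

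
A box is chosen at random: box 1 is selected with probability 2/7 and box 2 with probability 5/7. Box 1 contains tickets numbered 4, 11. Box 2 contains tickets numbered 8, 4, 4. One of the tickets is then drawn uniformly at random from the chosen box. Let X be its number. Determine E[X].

125/21

E[X | box 1] = (4+11)/2 = 15/2.
E[X | box 2] = (8+4+4)/3 = 16/3.
By the law of total expectation,
E[X] = (2/7)·(15/2) + (5/7)·(16/3) = 125/21.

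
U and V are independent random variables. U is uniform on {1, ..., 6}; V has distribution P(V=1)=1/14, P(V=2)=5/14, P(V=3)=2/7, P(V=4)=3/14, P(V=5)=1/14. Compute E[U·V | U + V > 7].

P(U + V > 7) = 13/42.
Summing UV·P(x,y) over outcomes with U + V > 7 gives 11/2.
E[U·V | U + V > 7] = (11/2) / (13/42) = 231/13.

231/13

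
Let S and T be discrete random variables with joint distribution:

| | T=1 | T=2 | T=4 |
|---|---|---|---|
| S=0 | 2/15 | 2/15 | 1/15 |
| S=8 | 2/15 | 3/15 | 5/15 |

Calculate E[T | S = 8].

P(S = 8) = 2/3.
Summing T·P(S=x,T=y) over the conditioning event gives 28/15.
E[T | S = 8] = (28/15) / (2/3) = 14/5.

14/5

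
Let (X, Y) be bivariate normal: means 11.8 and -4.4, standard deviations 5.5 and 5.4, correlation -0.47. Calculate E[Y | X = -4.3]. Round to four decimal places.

The regression of Y on X has slope ρ·σ_Y/σ_X and passes through (μ_X, μ_Y).
E[Y | X=-4.3] = -4.4 + (-0.47)·(5.4/5.5)·(-4.3 − (11.8)) = -4.4 + (-0.461455)·(-16.1) = 3.0294.

3.0294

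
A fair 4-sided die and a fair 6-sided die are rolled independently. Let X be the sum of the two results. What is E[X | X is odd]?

P(X is odd) = 1/2.
Σ over the event: 3·1/12 + 5·1/6 + 7·1/6 + 9·1/12 = 3.
E[X | X is odd] = (3) / (1/2) = 6.

6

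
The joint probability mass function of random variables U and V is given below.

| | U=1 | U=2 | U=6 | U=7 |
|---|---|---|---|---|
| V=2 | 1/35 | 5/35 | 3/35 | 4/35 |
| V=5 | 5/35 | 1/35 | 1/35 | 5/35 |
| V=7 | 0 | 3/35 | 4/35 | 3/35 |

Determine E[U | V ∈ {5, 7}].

P(V ∈ {5, 7}) = 22/35.
Σ U·P over the event = 1·(5/35) + 2·(1/35) + 2·(3/35) + 6·(1/35) + 6·(4/35) + 7·(5/35) + 7·(3/35) = 99/35.
E[U | V ∈ {5, 7}] = (99/35) / (22/35) = 9/2.

9/2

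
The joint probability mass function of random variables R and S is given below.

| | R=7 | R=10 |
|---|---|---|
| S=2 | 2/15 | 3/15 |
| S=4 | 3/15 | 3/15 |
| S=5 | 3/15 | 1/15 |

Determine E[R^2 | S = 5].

247/4

P(S = 5) = 4/15.
Σ R^2·P over the event = 49·(3/15) + 100·(1/15) = 247/15.
E[R^2 | S = 5] = (247/15) / (4/15) = 247/4.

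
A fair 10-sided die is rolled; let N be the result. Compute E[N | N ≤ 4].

5/2

Given N ≤ 4, N is equally likely to be any of {1, 2, 3, 4}.
E[N | N ≤ 4] = (1 + 2 + 3 + 4) / 4 = 5/2.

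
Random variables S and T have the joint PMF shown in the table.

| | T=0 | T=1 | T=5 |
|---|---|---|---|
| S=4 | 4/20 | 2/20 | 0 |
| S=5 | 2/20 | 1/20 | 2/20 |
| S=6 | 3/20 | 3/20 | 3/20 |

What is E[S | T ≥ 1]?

P(T ≥ 1) = 11/20.
Σ S·P over the event = 4·(2/20) + 5·(1/20) + 5·(2/20) + 6·(3/20) + 6·(3/20) = 59/20.
E[S | T ≥ 1] = (59/20) / (11/20) = 59/11.

59/11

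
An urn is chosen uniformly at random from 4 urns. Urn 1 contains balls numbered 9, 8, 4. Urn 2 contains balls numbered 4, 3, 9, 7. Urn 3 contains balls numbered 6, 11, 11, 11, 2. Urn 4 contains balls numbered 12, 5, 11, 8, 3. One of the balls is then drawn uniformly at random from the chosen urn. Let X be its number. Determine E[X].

E[X | urn 1] = (9+8+4)/3 = 7.
E[X | urn 2] = (4+3+9+7)/4 = 23/4.
E[X | urn 3] = (6+11+11+11+2)/5 = 41/5.
E[X | urn 4] = (12+5+11+8+3)/5 = 39/5.
E[X] = (1/4)·(7) + (1/4)·(23/4) + (1/4)·(41/5) + (1/4)·(39/5) = 115/16.

115/16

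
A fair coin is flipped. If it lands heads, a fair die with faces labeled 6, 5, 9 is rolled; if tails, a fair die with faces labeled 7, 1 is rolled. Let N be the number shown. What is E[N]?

E[N | heads] = (6+5+9)/3 = 20/3.
E[N | tails] = (7+1)/2 = 4.
By the law of total expectation,
E[N] = (1/2)·(20/3) + (1/2)·(4) = 16/3.

16/3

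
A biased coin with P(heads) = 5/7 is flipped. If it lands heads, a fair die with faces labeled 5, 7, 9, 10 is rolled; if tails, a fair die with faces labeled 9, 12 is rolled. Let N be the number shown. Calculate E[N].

E[N | heads] = (5+7+9+10)/4 = 31/4.
E[N | tails] = (9+12)/2 = 21/2.
By the law of total expectation,
E[N] = (5/7)·(31/4) + (2/7)·(21/2) = 239/28.

239/28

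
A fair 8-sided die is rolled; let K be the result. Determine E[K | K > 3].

6

Given K > 3, K is equally likely to be any of {4, 5, 6, 7, 8}.
E[K | K > 3] = (4 + 5 + 6 + 7 + 8) / 5 = 6.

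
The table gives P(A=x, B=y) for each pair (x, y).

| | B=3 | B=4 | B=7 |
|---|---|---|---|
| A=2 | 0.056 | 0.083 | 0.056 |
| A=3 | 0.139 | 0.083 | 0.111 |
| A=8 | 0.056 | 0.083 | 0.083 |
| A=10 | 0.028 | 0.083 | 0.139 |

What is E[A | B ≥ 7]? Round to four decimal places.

6.4242

P(B ≥ 7) = 0.389.
Σ A·P over the event = 2·(0.056) + 3·(0.111) + 8·(0.083) + 10·(0.139) = 2.499.
E[A | B ≥ 7] = (2.499) / (0.389) = 6.4242.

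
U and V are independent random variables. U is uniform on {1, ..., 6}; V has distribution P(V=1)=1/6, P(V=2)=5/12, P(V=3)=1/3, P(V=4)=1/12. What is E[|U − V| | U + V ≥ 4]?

41/21

P(U + V ≥ 4) = 7/8.
Summing |U−V|·P(x,y) over outcomes with U + V ≥ 4 gives 41/24.
E[|U − V| | U + V ≥ 4] = (41/24) / (7/8) = 41/21.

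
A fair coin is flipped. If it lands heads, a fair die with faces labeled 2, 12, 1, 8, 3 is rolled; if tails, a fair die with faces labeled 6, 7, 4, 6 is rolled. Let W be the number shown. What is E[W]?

E[W | heads] = (2+12+1+8+3)/5 = 26/5.
E[W | tails] = (6+7+4+6)/4 = 23/4.
By the law of total expectation,
E[W] = (1/2)·(26/5) + (1/2)·(23/4) = 219/40.

219/40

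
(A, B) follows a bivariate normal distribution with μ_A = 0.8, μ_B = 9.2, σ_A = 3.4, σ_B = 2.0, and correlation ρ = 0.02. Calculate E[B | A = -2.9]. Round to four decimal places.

9.1565

The regression of B on A has slope ρ·σ_B/σ_A and passes through (μ_A, μ_B).
E[B | A=-2.9] = 9.2 + (0.02)·(2.0/3.4)·(-2.9 − (0.8)) = 9.2 + (0.011765)·(-3.7) = 9.1565.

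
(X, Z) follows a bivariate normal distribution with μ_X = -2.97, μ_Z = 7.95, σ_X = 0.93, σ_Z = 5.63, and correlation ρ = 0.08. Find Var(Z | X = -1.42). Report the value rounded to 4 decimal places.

For a bivariate normal, Var(Z | X=x) = σ_Z²(1 − ρ²).
Var(Z | X=-1.42) = (5.63)²·(1 − (0.08)²) = 31.6969·0.9936 = 31.4940.

31.4940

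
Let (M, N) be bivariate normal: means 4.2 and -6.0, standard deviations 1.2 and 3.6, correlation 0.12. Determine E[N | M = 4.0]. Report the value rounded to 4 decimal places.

-6.0720

The regression of N on M has slope ρ·σ_N/σ_M and passes through (μ_M, μ_N).
E[N | M=4.0] = -6.0 + (0.12)·(3.6/1.2)·(4.0 − (4.2)) = -6.0 + (0.36)·(-0.2) = -6.0720.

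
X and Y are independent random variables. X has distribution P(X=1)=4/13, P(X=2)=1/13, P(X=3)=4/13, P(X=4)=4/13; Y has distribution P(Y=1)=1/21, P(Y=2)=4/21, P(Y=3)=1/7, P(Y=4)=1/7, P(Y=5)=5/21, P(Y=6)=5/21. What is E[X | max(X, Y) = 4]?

P(max(X, Y) = 4) = 71/273.
Summing X·P(x,y) over outcomes with max(X, Y) = 4 gives 230/273.
E[X | max(X, Y) = 4] = (230/273) / (71/273) = 230/71.

230/71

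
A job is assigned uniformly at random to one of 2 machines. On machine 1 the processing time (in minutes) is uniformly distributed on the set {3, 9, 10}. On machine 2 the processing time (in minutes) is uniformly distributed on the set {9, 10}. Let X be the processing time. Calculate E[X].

E[X | machine 1] = (3+9+10)/3 = 22/3.
E[X | machine 2] = (9+10)/2 = 19/2.
By the law of total expectation,
E[X] = (1/2)·(22/3) + (1/2)·(19/2) = 101/12.

101/12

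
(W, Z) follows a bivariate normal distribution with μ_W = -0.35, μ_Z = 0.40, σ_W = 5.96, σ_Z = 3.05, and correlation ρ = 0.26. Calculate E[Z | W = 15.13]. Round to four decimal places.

E[Z | W=x] = μ_Z + ρ(σ_Z/σ_W)(x − μ_W) for jointly normal variables.
E[Z | W=15.13] = 0.40 + (0.26)·(3.05/5.96)·(15.13 − (-0.35)) = 0.40 + (0.133054)·(15.48) = 2.4597.

2.4597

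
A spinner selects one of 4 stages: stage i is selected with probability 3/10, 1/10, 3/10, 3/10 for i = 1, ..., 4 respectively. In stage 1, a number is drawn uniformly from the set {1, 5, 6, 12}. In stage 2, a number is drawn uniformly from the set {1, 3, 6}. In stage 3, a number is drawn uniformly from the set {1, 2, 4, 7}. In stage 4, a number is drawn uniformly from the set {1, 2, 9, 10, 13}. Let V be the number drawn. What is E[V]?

317/60

E[V | stage 1] = (1+5+6+12)/4 = 6.
E[V | stage 2] = (1+3+6)/3 = 10/3.
E[V | stage 3] = (1+2+4+7)/4 = 7/2.
E[V | stage 4] = (1+2+9+10+13)/5 = 7.
E[V] = (3/10)·(6) + (1/10)·(10/3) + (3/10)·(7/2) + (3/10)·(7) = 317/60.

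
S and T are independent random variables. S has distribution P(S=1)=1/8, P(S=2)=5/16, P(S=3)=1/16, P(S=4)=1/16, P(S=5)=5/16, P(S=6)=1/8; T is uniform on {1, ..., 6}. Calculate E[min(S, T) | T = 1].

P(T = 1) = 1/6.
Summing min(S,T)·P(x,y) over outcomes with T = 1 gives 1/6.
E[min(S, T) | T = 1] = (1/6) / (1/6) = 1.

1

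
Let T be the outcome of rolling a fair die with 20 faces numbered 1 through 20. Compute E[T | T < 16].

P(T < 16) = 3/4.
E[T | T < 16] = (6) / (3/4) = 8.

8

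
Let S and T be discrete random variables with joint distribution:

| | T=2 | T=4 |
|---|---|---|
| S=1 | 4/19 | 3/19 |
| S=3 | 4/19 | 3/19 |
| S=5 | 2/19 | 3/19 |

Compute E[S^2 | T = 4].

35/3

P(T = 4) = 9/19.
Σ S^2·P over the event = 1·(3/19) + 9·(3/19) + 25·(3/19) = 105/19.
E[S^2 | T = 4] = (105/19) / (9/19) = 35/3.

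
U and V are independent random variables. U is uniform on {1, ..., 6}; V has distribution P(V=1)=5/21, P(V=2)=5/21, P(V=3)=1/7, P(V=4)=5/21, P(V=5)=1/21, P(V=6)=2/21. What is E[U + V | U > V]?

P(U > V) = 65/126.
Summing (U+V)·P(x,y) over outcomes with U > V gives 433/126.
E[U + V | U > V] = (433/126) / (65/126) = 433/65.

433/65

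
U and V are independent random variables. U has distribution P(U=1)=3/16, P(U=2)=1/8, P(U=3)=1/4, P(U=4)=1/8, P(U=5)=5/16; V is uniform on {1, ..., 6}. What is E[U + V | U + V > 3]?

P(U + V > 3) = 11/12.
Summing (U+V)·P(x,y) over outcomes with U + V > 3 gives 209/32.
E[U + V | U + V > 3] = (209/32) / (11/12) = 57/8.

57/8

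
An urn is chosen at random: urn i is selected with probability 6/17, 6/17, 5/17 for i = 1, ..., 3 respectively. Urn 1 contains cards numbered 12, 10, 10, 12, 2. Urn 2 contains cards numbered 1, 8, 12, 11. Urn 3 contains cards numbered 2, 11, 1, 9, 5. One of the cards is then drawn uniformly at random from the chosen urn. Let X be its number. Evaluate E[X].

E[X | urn 1] = (12+10+10+12+2)/5 = 46/5.
E[X | urn 2] = (1+8+12+11)/4 = 8.
E[X | urn 3] = (2+11+1+9+5)/5 = 28/5.
E[X] = (6/17)·(46/5) + (6/17)·(8) + (5/17)·(28/5) = 656/85.

656/85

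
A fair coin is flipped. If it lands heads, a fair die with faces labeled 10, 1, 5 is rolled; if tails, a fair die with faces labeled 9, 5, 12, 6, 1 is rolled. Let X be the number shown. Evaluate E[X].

E[X | heads] = (10+1+5)/3 = 16/3.
E[X | tails] = (9+5+12+6+1)/5 = 33/5.
E[X] = (1/2)·(16/3) + (1/2)·(33/5) = 179/30.

179/30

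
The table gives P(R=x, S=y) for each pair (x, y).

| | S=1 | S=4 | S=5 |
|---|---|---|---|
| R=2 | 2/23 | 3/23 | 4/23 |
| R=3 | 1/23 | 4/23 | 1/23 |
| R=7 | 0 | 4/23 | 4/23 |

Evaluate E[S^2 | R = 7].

41/2

P(R = 7) = 8/23.
Σ S^2·P over the event = 16·(4/23) + 25·(4/23) = 164/23.
E[S^2 | R = 7] = (164/23) / (8/23) = 41/2.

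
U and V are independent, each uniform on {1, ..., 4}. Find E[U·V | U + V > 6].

P(U + V > 6) = 3/16.
Summing UV·P(x,y) over outcomes with U + V > 6 gives 5/2.
E[U·V | U + V > 6] = (5/2) / (3/16) = 40/3.

40/3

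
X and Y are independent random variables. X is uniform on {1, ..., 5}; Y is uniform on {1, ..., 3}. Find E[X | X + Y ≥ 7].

P(X + Y ≥ 7) = 1/5.
Summing X·P(x,y) over outcomes with X + Y ≥ 7 gives 14/15.
E[X | X + Y ≥ 7] = (14/15) / (1/5) = 14/3.

14/3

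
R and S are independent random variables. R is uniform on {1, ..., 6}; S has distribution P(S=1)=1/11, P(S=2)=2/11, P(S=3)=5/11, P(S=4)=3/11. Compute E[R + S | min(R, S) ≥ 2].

P(min(R, S) ≥ 2) = 25/33.
Summing (R+S)·P(x,y) over outcomes with min(R, S) ≥ 2 gives 355/66.
E[R + S | min(R, S) ≥ 2] = (355/66) / (25/33) = 71/10.

71/10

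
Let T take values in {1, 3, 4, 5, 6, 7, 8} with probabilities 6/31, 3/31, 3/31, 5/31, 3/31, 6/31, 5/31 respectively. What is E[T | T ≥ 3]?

P(T ≥ 3) = 25/31.
Σ over the event: 3·3/31 + 4·3/31 + 5·5/31 + 6·3/31 + 7·6/31 + 8·5/31 = 146/31.
E[T | T ≥ 3] = (146/31) / (25/31) = 146/25.

146/25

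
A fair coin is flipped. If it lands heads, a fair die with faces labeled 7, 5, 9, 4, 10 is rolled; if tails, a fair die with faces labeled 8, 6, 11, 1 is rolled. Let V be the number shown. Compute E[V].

E[V | heads] = (7+5+9+4+10)/5 = 7.
E[V | tails] = (8+6+11+1)/4 = 13/2.
By the law of total expectation,
E[V] = (1/2)·(7) + (1/2)·(13/2) = 27/4.

27/4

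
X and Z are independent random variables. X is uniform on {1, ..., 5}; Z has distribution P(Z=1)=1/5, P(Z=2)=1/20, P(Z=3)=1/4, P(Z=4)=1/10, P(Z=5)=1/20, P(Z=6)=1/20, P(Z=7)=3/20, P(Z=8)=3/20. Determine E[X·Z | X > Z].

P(X > Z) = 31/100.
Summing XZ·P(x,y) over outcomes with X > Z gives 51/20.
E[X·Z | X > Z] = (51/20) / (31/100) = 255/31.

255/31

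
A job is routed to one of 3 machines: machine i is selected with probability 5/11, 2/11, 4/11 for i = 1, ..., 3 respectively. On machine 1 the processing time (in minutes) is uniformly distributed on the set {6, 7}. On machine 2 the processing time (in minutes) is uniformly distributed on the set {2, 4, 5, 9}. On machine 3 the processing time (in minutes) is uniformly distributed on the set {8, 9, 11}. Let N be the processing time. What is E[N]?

479/66

E[N | machine 1] = (6+7)/2 = 13/2.
E[N | machine 2] = (2+4+5+9)/4 = 5.
E[N | machine 3] = (8+9+11)/3 = 28/3.
E[N] = (5/11)·(13/2) + (2/11)·(5) + (4/11)·(28/3) = 479/66.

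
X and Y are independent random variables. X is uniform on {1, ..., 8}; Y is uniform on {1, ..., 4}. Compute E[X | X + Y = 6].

Outcomes with X + Y = 6: (2,4), (3,3), (4,2), (5,1), each with probability 1/32.
E[X | X + Y = 6] = (2 + 3 + 4 + 5) / 4 = 7/2.

7/2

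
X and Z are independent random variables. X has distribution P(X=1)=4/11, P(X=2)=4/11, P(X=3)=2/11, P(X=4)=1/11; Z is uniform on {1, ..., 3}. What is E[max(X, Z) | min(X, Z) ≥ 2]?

P(min(X, Z) ≥ 2) = 14/33.
Summing max(X,Z)·P(x,y) over outcomes with min(X, Z) ≥ 2 gives 40/33.
E[max(X, Z) | min(X, Z) ≥ 2] = (40/33) / (14/33) = 20/7.

20/7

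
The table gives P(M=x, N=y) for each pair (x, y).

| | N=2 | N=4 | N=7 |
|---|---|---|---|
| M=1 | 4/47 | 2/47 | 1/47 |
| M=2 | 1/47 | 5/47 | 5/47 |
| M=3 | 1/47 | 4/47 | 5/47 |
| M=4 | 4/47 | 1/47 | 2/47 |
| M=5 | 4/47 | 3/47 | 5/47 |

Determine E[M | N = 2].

45/14

P(N = 2) = 14/47.
Σ M·P over the event = 1·(4/47) + 2·(1/47) + 3·(1/47) + 4·(4/47) + 5·(4/47) = 45/47.
E[M | N = 2] = (45/47) / (14/47) = 45/14.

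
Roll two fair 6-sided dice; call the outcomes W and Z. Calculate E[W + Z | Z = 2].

P(Z = 2) = 1/6.
Summing (W+Z)·P(x,y) over outcomes with Z = 2 gives 11/12.
E[W + Z | Z = 2] = (11/12) / (1/6) = 11/2.

11/2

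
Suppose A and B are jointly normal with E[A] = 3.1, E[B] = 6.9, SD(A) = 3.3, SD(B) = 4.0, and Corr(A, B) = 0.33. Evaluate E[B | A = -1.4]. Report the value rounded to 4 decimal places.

5.1000

E[B | A=x] = μ_B + ρ(σ_B/σ_A)(x − μ_A) for jointly normal variables.
E[B | A=-1.4] = 6.9 + (0.33)·(4.0/3.3)·(-1.4 − (3.1)) = 6.9 + (0.4)·(-4.5) = 5.1000.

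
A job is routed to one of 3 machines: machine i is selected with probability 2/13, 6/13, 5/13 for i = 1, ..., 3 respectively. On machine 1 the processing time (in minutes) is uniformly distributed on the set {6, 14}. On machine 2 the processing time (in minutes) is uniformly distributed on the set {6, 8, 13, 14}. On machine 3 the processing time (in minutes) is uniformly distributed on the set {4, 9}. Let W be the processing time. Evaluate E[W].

E[W | machine 1] = (6+14)/2 = 10.
E[W | machine 2] = (6+8+13+14)/4 = 41/4.
E[W | machine 3] = (4+9)/2 = 13/2.
E[W] = (2/13)·(10) + (6/13)·(41/4) + (5/13)·(13/2) = 114/13.

114/13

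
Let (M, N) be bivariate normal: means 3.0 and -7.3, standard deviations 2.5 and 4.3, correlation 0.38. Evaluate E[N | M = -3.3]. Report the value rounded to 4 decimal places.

-11.4177

E[N | M=x] = μ_N + ρ(σ_N/σ_M)(x − μ_M) for jointly normal variables.
E[N | M=-3.3] = -7.3 + (0.38)·(4.3/2.5)·(-3.3 − (3.0)) = -7.3 + (0.6536)·(-6.3) = -11.4177.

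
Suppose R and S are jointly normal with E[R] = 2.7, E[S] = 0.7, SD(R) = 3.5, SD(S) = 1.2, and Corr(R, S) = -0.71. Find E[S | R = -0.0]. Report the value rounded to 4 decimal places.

1.3573

E[S | R=x] = μ_S + ρ(σ_S/σ_R)(x − μ_R) for jointly normal variables.
E[S | R=-0.0] = 0.7 + (-0.71)·(1.2/3.5)·(-0.0 − (2.7)) = 0.7 + (-0.24343)·(-2.7) = 1.3573.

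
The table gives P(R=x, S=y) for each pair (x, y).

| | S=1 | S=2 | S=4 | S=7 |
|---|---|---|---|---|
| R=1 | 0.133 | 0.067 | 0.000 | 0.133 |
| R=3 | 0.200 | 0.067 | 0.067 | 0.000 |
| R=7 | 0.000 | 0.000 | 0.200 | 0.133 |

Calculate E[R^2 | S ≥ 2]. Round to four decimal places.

P(S ≥ 2) = 0.667.
Σ R^2·P over the event = 1·(0.067) + 1·(0.133) + 9·(0.067) + 9·(0.067) + 49·(0.200) + 49·(0.133) = 17.723.
E[R^2 | S ≥ 2] = (17.723) / (0.667) = 26.5712.

26.5712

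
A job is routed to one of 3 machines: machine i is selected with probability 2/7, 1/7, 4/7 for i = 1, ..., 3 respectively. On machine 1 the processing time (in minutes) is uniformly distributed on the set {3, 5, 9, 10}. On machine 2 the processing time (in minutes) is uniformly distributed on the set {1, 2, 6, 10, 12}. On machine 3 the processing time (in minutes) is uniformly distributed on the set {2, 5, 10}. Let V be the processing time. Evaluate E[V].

1271/210

E[V | machine 1] = (3+5+9+10)/4 = 27/4.
E[V | machine 2] = (1+2+6+10+12)/5 = 31/5.
E[V | machine 3] = (2+5+10)/3 = 17/3.
By the law of total expectation,
E[V] = (2/7)·(27/4) + (1/7)·(31/5) + (4/7)·(17/3) = 1271/210.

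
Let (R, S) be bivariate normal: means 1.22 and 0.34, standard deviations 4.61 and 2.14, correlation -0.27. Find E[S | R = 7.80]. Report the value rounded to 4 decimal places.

The regression of S on R has slope ρ·σ_S/σ_R and passes through (μ_R, μ_S).
E[S | R=7.80] = 0.34 + (-0.27)·(2.14/4.61)·(7.80 − (1.22)) = 0.34 + (-0.12534)·(6.58) = -0.4847.

-0.4847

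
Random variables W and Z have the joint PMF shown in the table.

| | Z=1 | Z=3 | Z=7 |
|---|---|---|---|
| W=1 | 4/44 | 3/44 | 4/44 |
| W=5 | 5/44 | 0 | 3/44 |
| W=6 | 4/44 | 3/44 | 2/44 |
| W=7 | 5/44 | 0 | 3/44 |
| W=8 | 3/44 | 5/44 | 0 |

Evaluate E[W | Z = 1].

16/3

P(Z = 1) = 21/44.
Σ W·P over the event = 1·(4/44) + 5·(5/44) + 6·(4/44) + 7·(5/44) + 8·(3/44) = 28/11.
E[W | Z = 1] = (28/11) / (21/44) = 16/3.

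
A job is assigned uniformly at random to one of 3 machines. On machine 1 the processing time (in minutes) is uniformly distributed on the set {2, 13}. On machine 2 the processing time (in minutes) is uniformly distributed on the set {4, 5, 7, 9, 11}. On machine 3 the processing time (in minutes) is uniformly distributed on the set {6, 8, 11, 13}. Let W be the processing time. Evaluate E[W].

121/15

E[W | machine 1] = (2+13)/2 = 15/2.
E[W | machine 2] = (4+5+7+9+11)/5 = 36/5.
E[W | machine 3] = (6+8+11+13)/4 = 19/2.
E[W] = (1/3)·(15/2) + (1/3)·(36/5) + (1/3)·(19/2) = 121/15.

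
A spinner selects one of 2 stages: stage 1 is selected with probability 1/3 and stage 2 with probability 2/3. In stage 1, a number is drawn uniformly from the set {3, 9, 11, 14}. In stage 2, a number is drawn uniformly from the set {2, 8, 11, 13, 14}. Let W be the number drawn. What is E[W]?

E[W | stage 1] = (3+9+11+14)/4 = 37/4.
E[W | stage 2] = (2+8+11+13+14)/5 = 48/5.
By the law of total expectation,
E[W] = (1/3)·(37/4) + (2/3)·(48/5) = 569/60.

569/60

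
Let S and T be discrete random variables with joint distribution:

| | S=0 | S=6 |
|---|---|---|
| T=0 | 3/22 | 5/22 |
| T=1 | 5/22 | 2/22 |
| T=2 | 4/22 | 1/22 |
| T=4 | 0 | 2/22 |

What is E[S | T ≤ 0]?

P(T ≤ 0) = 4/11.
Σ S·P over the event = 0·(3/22) + 6·(5/22) = 15/11.
E[S | T ≤ 0] = (15/11) / (4/11) = 15/4.

15/4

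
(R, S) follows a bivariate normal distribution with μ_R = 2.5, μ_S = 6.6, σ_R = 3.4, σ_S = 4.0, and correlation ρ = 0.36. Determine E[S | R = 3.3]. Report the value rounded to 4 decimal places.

For a bivariate normal, E[S | R=x] = μ_S + ρ·(σ_S/σ_R)·(x − μ_R).
E[S | R=3.3] = 6.6 + (0.36)·(4.0/3.4)·(3.3 − (2.5)) = 6.6 + (0.42353)·(0.8) = 6.9388.

6.9388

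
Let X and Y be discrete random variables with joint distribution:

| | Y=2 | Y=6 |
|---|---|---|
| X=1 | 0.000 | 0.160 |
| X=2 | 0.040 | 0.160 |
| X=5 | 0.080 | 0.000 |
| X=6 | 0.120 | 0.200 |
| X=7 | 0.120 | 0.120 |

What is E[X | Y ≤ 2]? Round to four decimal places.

P(Y ≤ 2) = 0.360.
Σ X·P over the event = 2·(0.040) + 5·(0.080) + 6·(0.120) + 7·(0.120) = 2.040.
E[X | Y ≤ 2] = (2.040) / (0.360) = 5.6667.

5.6667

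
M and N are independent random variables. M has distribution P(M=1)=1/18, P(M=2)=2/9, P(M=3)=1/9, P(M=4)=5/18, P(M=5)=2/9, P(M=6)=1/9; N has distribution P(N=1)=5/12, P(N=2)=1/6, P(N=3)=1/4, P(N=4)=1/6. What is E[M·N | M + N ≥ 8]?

P(M + N ≥ 8) = 11/54.
Summing MN·P(x,y) over outcomes with M + N ≥ 8 gives 94/27.
E[M·N | M + N ≥ 8] = (94/27) / (11/54) = 188/11.

188/11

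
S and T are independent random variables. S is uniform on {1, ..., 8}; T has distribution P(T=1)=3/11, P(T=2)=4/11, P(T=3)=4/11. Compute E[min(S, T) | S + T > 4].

143/67

P(S + T > 4) = 67/88.
Summing min(S,T)·P(x,y) over outcomes with S + T > 4 gives 13/8.
E[min(S, T) | S + T > 4] = (13/8) / (67/88) = 143/67.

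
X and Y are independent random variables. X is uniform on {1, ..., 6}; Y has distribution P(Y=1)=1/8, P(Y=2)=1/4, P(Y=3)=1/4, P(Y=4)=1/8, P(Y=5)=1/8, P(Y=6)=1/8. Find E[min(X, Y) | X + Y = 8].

P(X + Y = 8) = 7/48.
Summing min(X,Y)·P(x,y) over outcomes with X + Y = 8 gives 19/48.
E[min(X, Y) | X + Y = 8] = (19/48) / (7/48) = 19/7.

19/7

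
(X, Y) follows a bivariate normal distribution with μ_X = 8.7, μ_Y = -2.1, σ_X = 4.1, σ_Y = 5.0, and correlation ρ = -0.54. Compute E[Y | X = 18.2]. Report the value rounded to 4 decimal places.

-8.3561

For a bivariate normal, E[Y | X=x] = μ_Y + ρ·(σ_Y/σ_X)·(x − μ_X).
E[Y | X=18.2] = -2.1 + (-0.54)·(5.0/4.1)·(18.2 − (8.7)) = -2.1 + (-0.65854)·(9.5) = -8.3561.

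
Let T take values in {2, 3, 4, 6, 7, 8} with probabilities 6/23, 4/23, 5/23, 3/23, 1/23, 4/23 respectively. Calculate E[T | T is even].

P(T is even) = 18/23.
Σ over the event: 2·6/23 + 4·5/23 + 6·3/23 + 8·4/23 = 82/23.
E[T | T is even] = (82/23) / (18/23) = 41/9.

41/9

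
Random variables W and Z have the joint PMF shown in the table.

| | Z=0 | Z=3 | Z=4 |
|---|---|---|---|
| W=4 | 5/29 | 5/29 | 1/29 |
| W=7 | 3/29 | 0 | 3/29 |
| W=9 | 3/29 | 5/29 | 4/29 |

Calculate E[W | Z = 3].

13/2

P(Z = 3) = 10/29.
Σ W·P over the event = 4·(5/29) + 9·(5/29) = 65/29.
E[W | Z = 3] = (65/29) / (10/29) = 13/2.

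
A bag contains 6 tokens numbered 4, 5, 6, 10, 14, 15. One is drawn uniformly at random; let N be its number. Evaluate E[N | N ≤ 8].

5

P(N ≤ 8) = 1/2.
Σ over the event: 4·1/6 + 5·1/6 + 6·1/6 = 5/2.
E[N | N ≤ 8] = (5/2) / (1/2) = 5.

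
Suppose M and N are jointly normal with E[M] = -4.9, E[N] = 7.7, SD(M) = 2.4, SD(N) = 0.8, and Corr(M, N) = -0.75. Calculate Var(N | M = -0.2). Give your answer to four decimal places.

0.2800

For a bivariate normal, Var(N | M=x) = σ_N²(1 − ρ²).
Var(N | M=-0.2) = (0.8)²·(1 − (-0.75)²) = 0.64·0.4375 = 0.2800.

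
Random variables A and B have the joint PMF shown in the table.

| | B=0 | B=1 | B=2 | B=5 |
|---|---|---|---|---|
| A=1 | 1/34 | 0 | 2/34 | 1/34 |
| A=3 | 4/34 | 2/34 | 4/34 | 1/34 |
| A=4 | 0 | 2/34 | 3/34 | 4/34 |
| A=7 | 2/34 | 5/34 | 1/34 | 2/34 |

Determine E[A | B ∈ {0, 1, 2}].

P(B ∈ {0, 1, 2}) = 13/17.
Summing A·P(A=x,B=y) over the conditioning event gives 109/34.
E[A | B ∈ {0, 1, 2}] = (109/34) / (13/17) = 109/26.

109/26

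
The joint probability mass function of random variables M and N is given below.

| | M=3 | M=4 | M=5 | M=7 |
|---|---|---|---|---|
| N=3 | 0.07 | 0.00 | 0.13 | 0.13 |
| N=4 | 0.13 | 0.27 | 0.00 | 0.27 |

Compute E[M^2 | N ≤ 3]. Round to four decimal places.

31.0606

P(N ≤ 3) = 0.33.
Σ M^2·P over the event = 9·(0.07) + 25·(0.13) + 49·(0.13) = 10.25.
E[M^2 | N ≤ 3] = (10.25) / (0.33) = 31.0606.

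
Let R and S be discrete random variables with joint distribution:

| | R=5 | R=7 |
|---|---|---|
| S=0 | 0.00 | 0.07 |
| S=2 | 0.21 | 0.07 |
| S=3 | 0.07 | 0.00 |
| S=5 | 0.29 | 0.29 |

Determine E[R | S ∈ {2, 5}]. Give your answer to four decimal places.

P(S ∈ {2, 5}) = 0.86.
Σ R·P over the event = 5·(0.21) + 5·(0.29) + 7·(0.07) + 7·(0.29) = 5.02.
E[R | S ∈ {2, 5}] = (5.02) / (0.86) = 5.8372.

5.8372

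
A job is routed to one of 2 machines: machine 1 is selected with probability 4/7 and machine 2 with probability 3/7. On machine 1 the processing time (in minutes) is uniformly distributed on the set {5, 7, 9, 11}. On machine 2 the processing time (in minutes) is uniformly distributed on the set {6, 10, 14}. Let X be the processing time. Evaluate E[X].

62/7

E[X | machine 1] = (5+7+9+11)/4 = 8.
E[X | machine 2] = (6+10+14)/3 = 10.
By the law of total expectation,
E[X] = (4/7)·(8) + (3/7)·(10) = 62/7.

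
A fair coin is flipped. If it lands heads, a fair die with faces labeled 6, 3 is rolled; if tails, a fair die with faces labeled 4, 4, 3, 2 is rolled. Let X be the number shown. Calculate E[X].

31/8

E[X | heads] = (6+3)/2 = 9/2.
E[X | tails] = (4+4+3+2)/4 = 13/4.
E[X] = (1/2)·(9/2) + (1/2)·(13/4) = 31/8.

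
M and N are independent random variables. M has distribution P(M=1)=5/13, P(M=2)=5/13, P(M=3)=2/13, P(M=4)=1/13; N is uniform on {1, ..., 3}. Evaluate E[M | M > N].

P(M > N) = 4/13.
Summing M·P(x,y) over outcomes with M > N gives 34/39.
E[M | M > N] = (34/39) / (4/13) = 17/6.

17/6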